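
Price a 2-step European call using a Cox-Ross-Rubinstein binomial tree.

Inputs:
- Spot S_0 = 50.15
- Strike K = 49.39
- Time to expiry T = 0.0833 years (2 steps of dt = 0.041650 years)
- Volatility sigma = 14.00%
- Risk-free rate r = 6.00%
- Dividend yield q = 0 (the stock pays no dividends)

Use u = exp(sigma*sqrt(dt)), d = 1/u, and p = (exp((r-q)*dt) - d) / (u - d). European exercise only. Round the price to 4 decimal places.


dt = T/N = 0.041650
u = exp(sigma*sqrt(dt)) = 1.028984; d = 1/u = 0.971833
p = (exp((r-q)*dt) - d) / (u - d) = 0.536638
Discount per step: exp(-r*dt) = 0.997504
Stock lattice S(k, i) with i counting down-moves:
  k=0: S(0,0) = 50.1500
  k=1: S(1,0) = 51.6035; S(1,1) = 48.7374
  k=2: S(2,0) = 53.0992; S(2,1) = 50.1500; S(2,2) = 47.3646
Terminal payoffs V(N, i) = max(S_T - K, 0):
  V(2,0) = 3.709199; V(2,1) = 0.760000; V(2,2) = 0.000000
Backward induction: V(k, i) = exp(-r*dt) * [p * V(k+1, i) + (1-p) * V(k+1, i+1)].
  V(1,0) = exp(-r*dt) * [p*3.709199 + (1-p)*0.760000] = 2.336807
  V(1,1) = exp(-r*dt) * [p*0.760000 + (1-p)*0.000000] = 0.406827
  V(0,0) = exp(-r*dt) * [p*2.336807 + (1-p)*0.406827] = 1.438928

Answer: Price = V(0,0) = 1.4389


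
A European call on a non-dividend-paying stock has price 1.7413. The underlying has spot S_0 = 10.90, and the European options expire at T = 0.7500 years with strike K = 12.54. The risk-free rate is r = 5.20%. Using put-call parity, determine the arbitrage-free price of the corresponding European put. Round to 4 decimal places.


Put-call parity: C - P = S_0 * exp(-qT) - K * exp(-rT).
S_0 * exp(-qT) = 10.9000 * 1.00000000 = 10.90000000
K * exp(-rT) = 12.5400 * 0.96175071 = 12.06035389
P = C - S*exp(-qT) + K*exp(-rT)
P = 1.7413 - 10.90000000 + 12.06035389 = 2.9017

Answer: Put price = 2.9017


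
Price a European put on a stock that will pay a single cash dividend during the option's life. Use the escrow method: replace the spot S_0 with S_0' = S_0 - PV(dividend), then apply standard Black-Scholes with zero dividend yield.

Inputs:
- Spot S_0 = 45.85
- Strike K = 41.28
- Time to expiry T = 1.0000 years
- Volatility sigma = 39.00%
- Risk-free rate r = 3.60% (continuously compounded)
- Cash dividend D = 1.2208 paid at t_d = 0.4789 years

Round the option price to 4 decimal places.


Answer: Price = 4.3904

Derivation:
PV(D) = D * exp(-r * t_d) = 1.2208 * 0.98290737 = 1.19993331
S_0' = S_0 - PV(D) = 45.8500 - 1.19993331 = 44.65006669
d1 = (ln(S_0'/K) + (r + sigma^2/2)*T) / (sigma*sqrt(T)) = 0.48853251
d2 = d1 - sigma*sqrt(T) = 0.09853251
exp(-rT) = 0.96464029
N(-d1) = 0.31258635; N(-d2) = 0.46075473
P = K * exp(-rT) * N(-d2) - S_0' * N(-d1) = 41.2800 * 0.96464029 * 0.46075473 - 44.65006669 * 0.31258635 = 4.3904


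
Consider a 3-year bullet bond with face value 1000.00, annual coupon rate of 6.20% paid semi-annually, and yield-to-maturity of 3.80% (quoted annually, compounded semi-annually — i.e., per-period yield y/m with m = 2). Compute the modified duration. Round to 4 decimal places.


Answer: Modified duration = 2.7394

Derivation:
Coupon per period c = face * coupon_rate / m = 31.000000
Periods per year m = 2; per-period yield y/m = 0.019000
Number of cashflows N = 6
Cashflows (t years, CF_t, discount factor 1/(1+y/m)^(m*t), PV):
  t = 0.5000: CF_t = 31.000000, DF = 0.981354, PV = 30.421982
  t = 1.0000: CF_t = 31.000000, DF = 0.963056, PV = 29.854742
  t = 1.5000: CF_t = 31.000000, DF = 0.945099, PV = 29.298079
  t = 2.0000: CF_t = 31.000000, DF = 0.927477, PV = 28.751795
  t = 2.5000: CF_t = 31.000000, DF = 0.910184, PV = 28.215696
  t = 3.0000: CF_t = 1031.000000, DF = 0.893213, PV = 920.902308
Price P = sum_t PV_t = 1067.444602
First compute Macaulay numerator sum_t t * PV_t:
  t * PV_t at t = 0.5000: 15.210991
  t * PV_t at t = 1.0000: 29.854742
  t * PV_t at t = 1.5000: 43.947118
  t * PV_t at t = 2.0000: 57.503589
  t * PV_t at t = 2.5000: 70.539241
  t * PV_t at t = 3.0000: 2762.706923
Macaulay duration D = 2979.762605 / 1067.444602 = 2.791492
Modified duration = D / (1 + y/m) = 2.791492 / (1 + 0.019000) = 2.739442


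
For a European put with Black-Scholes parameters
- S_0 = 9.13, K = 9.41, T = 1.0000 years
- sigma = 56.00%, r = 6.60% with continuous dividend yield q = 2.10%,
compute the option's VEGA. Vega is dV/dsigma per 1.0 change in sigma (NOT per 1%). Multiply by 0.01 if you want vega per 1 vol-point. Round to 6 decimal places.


Answer: Vega = 3.403083

Derivation:
d1 = 0.3064156089; d2 = -0.2535843911
phi(d1) = 0.3806466371; exp(-qT) = 0.9792189646; exp(-rT) = 0.9361308643
Vega = S * exp(-qT) * phi(d1) * sqrt(T) = 9.1300 * 0.9792189646 * 0.3806466371 * 1.0000000000 = 3.403083


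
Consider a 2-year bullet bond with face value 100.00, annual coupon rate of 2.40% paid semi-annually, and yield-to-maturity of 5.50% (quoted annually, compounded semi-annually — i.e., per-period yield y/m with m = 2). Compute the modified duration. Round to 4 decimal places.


Answer: Modified duration = 1.9109

Derivation:
Coupon per period c = face * coupon_rate / m = 1.200000
Periods per year m = 2; per-period yield y/m = 0.027500
Number of cashflows N = 4
Cashflows (t years, CF_t, discount factor 1/(1+y/m)^(m*t), PV):
  t = 0.5000: CF_t = 1.200000, DF = 0.973236, PV = 1.167883
  t = 1.0000: CF_t = 1.200000, DF = 0.947188, PV = 1.136626
  t = 1.5000: CF_t = 1.200000, DF = 0.921838, PV = 1.106205
  t = 2.0000: CF_t = 101.200000, DF = 0.897166, PV = 90.793172
Price P = sum_t PV_t = 94.203887
First compute Macaulay numerator sum_t t * PV_t:
  t * PV_t at t = 0.5000: 0.583942
  t * PV_t at t = 1.0000: 1.136626
  t * PV_t at t = 1.5000: 1.659308
  t * PV_t at t = 2.0000: 181.586345
Macaulay duration D = 184.966220 / 94.203887 = 1.963467
Modified duration = D / (1 + y/m) = 1.963467 / (1 + 0.027500) = 1.910917


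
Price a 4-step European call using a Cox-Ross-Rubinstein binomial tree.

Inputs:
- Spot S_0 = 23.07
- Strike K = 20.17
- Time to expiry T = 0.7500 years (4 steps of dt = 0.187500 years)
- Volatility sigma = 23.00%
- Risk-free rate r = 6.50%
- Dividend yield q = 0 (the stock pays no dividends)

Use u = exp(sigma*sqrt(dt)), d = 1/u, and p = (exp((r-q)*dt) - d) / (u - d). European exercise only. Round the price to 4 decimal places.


dt = T/N = 0.187500
u = exp(sigma*sqrt(dt)) = 1.104721; d = 1/u = 0.905206
p = (exp((r-q)*dt) - d) / (u - d) = 0.536582
Discount per step: exp(-r*dt) = 0.987886
Stock lattice S(k, i) with i counting down-moves:
  k=0: S(0,0) = 23.0700
  k=1: S(1,0) = 25.4859; S(1,1) = 20.8831
  k=2: S(2,0) = 28.1548; S(2,1) = 23.0700; S(2,2) = 18.9035
  k=3: S(3,0) = 31.1032; S(3,1) = 25.4859; S(3,2) = 20.8831; S(3,3) = 17.1116
  k=4: S(4,0) = 34.3604; S(4,1) = 28.1548; S(4,2) = 23.0700; S(4,3) = 18.9035; S(4,4) = 15.4895
Terminal payoffs V(N, i) = max(S_T - K, 0):
  V(4,0) = 14.190401; V(4,1) = 7.984830; V(4,2) = 2.900000; V(4,3) = 0.000000; V(4,4) = 0.000000
Backward induction: V(k, i) = exp(-r*dt) * [p * V(k+1, i) + (1-p) * V(k+1, i+1)].
  V(3,0) = exp(-r*dt) * [p*14.190401 + (1-p)*7.984830] = 11.177565
  V(3,1) = exp(-r*dt) * [p*7.984830 + (1-p)*2.900000] = 5.560246
  V(3,2) = exp(-r*dt) * [p*2.900000 + (1-p)*0.000000] = 1.537237
  V(3,3) = exp(-r*dt) * [p*0.000000 + (1-p)*0.000000] = 0.000000
  V(2,0) = exp(-r*dt) * [p*11.177565 + (1-p)*5.560246] = 8.470530
  V(2,1) = exp(-r*dt) * [p*5.560246 + (1-p)*1.537237] = 3.651139
  V(2,2) = exp(-r*dt) * [p*1.537237 + (1-p)*0.000000] = 0.814861
  V(1,0) = exp(-r*dt) * [p*8.470530 + (1-p)*3.651139] = 6.161582
  V(1,1) = exp(-r*dt) * [p*3.651139 + (1-p)*0.814861] = 2.308450
  V(0,0) = exp(-r*dt) * [p*6.161582 + (1-p)*2.308450] = 4.322961

Answer: Price = V(0,0) = 4.3230


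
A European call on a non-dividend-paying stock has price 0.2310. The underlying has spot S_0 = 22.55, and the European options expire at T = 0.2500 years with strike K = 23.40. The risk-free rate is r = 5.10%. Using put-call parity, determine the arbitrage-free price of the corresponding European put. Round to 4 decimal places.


Put-call parity: C - P = S_0 * exp(-qT) - K * exp(-rT).
S_0 * exp(-qT) = 22.5500 * 1.00000000 = 22.55000000
K * exp(-rT) = 23.4000 * 0.98733094 = 23.10354392
P = C - S*exp(-qT) + K*exp(-rT)
P = 0.2310 - 22.55000000 + 23.10354392 = 0.7845

Answer: Put price = 0.7845


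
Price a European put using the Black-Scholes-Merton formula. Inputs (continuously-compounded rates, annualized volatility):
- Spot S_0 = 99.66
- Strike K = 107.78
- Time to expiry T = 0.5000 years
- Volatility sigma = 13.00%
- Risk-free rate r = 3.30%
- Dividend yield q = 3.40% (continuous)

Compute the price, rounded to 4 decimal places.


d1 = (ln(S/K) + (r - q + 0.5*sigma^2) * T) / (sigma * sqrt(T)) = -0.81157060
d2 = d1 - sigma * sqrt(T) = -0.90349448
exp(-rT) = 0.98363538; exp(-qT) = 0.98314368
P = K * exp(-rT) * N(-d2) - S_0 * exp(-qT) * N(-d1)
N(-d1) = 0.79148097; N(-d2) = 0.81686824
P = 107.7800 * 0.98363538 * 0.81686824 - 99.6600 * 0.98314368 * 0.79148097 = 9.0519

Answer: Price = 9.0519


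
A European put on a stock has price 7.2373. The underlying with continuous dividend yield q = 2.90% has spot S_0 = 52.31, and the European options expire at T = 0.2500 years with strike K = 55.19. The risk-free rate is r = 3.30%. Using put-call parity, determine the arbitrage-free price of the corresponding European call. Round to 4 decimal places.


Put-call parity: C - P = S_0 * exp(-qT) - K * exp(-rT).
S_0 * exp(-qT) = 52.3100 * 0.99277622 = 51.93212396
K * exp(-rT) = 55.1900 * 0.99178394 = 54.73655553
C = P + S*exp(-qT) - K*exp(-rT)
C = 7.2373 + 51.93212396 - 54.73655553 = 4.4329

Answer: Call price = 4.4329


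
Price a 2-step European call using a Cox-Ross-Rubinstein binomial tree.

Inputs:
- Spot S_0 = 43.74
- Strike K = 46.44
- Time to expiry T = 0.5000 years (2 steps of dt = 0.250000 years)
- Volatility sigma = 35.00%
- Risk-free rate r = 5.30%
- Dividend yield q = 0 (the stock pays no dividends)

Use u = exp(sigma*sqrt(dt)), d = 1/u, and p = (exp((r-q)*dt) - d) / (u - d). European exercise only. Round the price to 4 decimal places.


dt = T/N = 0.250000
u = exp(sigma*sqrt(dt)) = 1.191246; d = 1/u = 0.839457
p = (exp((r-q)*dt) - d) / (u - d) = 0.494277
Discount per step: exp(-r*dt) = 0.986837
Stock lattice S(k, i) with i counting down-moves:
  k=0: S(0,0) = 43.7400
  k=1: S(1,0) = 52.1051; S(1,1) = 36.7179
  k=2: S(2,0) = 62.0700; S(2,1) = 43.7400; S(2,2) = 30.8231
Terminal payoffs V(N, i) = max(S_T - K, 0):
  V(2,0) = 15.630015; V(2,1) = 0.000000; V(2,2) = 0.000000
Backward induction: V(k, i) = exp(-r*dt) * [p * V(k+1, i) + (1-p) * V(k+1, i+1)].
  V(1,0) = exp(-r*dt) * [p*15.630015 + (1-p)*0.000000] = 7.623861
  V(1,1) = exp(-r*dt) * [p*0.000000 + (1-p)*0.000000] = 0.000000
  V(0,0) = exp(-r*dt) * [p*7.623861 + (1-p)*0.000000] = 3.718695

Answer: Price = V(0,0) = 3.7187


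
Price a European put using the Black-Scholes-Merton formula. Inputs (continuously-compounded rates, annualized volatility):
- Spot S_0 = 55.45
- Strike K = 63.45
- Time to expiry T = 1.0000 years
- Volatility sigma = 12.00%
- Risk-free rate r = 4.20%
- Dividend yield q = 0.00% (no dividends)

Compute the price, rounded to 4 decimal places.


Answer: Price = 6.2677

Derivation:
d1 = (ln(S/K) + (r - q + 0.5*sigma^2) * T) / (sigma * sqrt(T)) = -0.71308734
d2 = d1 - sigma * sqrt(T) = -0.83308734
exp(-rT) = 0.95886978; exp(-qT) = 1.00000000
P = K * exp(-rT) * N(-d2) - S_0 * exp(-qT) * N(-d1)
N(-d1) = 0.76210414; N(-d2) = 0.79760226
P = 63.4500 * 0.95886978 * 0.79760226 - 55.4500 * 1.00000000 * 0.76210414 = 6.2677


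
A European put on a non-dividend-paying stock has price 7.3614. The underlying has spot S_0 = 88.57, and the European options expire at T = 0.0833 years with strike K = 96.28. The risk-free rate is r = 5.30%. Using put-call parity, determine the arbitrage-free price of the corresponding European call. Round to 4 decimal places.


Put-call parity: C - P = S_0 * exp(-qT) - K * exp(-rT).
S_0 * exp(-qT) = 88.5700 * 1.00000000 = 88.57000000
K * exp(-rT) = 96.2800 * 0.99559483 = 95.85587036
C = P + S*exp(-qT) - K*exp(-rT)
C = 7.3614 + 88.57000000 - 95.85587036 = 0.0755

Answer: Call price = 0.0755


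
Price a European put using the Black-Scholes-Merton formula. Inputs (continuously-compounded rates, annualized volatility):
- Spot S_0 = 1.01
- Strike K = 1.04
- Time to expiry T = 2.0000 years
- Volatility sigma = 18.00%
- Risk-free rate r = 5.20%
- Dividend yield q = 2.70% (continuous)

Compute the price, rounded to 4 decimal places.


d1 = (ln(S/K) + (r - q + 0.5*sigma^2) * T) / (sigma * sqrt(T)) = 0.20871285
d2 = d1 - sigma * sqrt(T) = -0.04584559
exp(-rT) = 0.90122530; exp(-qT) = 0.94743211
P = K * exp(-rT) * N(-d2) - S_0 * exp(-qT) * N(-d1)
N(-d1) = 0.41733620; N(-d2) = 0.51828334
P = 1.0400 * 0.90122530 * 0.51828334 - 1.0100 * 0.94743211 * 0.41733620 = 0.0864

Answer: Price = 0.0864


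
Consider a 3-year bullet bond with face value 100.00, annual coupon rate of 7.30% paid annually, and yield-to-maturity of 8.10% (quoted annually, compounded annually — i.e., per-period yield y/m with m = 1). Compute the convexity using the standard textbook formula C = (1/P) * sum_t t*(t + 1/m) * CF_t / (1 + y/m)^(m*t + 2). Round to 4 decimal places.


Answer: Convexity = 9.3515

Derivation:
Coupon per period c = face * coupon_rate / m = 7.300000
Periods per year m = 1; per-period yield y/m = 0.081000
Number of cashflows N = 3
Cashflows (t years, CF_t, discount factor 1/(1+y/m)^(m*t), PV):
  t = 1.0000: CF_t = 7.300000, DF = 0.925069, PV = 6.753006
  t = 2.0000: CF_t = 7.300000, DF = 0.855753, PV = 6.247000
  t = 3.0000: CF_t = 107.300000, DF = 0.791631, PV = 84.942031
Price P = sum_t PV_t = 97.942037
Convexity numerator sum_t t*(t + 1/m) * CF_t / (1+y/m)^(m*t + 2):
  t = 1.0000: term = 11.557816
  t = 2.0000: term = 32.075345
  t = 3.0000: term = 872.273138
Convexity = (1/P) * sum = 915.906298 / 97.942037 = 9.351514


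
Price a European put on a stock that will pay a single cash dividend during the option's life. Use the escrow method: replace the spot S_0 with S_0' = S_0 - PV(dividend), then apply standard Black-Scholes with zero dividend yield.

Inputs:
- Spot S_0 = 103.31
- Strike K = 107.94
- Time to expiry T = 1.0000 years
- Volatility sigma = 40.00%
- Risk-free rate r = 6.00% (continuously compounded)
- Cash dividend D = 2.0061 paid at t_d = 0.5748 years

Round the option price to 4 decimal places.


Answer: Price = 16.2332

Derivation:
PV(D) = D * exp(-r * t_d) = 2.0061 * 0.96609993 = 1.93809308
S_0' = S_0 - PV(D) = 103.3100 - 1.93809308 = 101.37190692
d1 = (ln(S_0'/K) + (r + sigma^2/2)*T) / (sigma*sqrt(T)) = 0.19305121
d2 = d1 - sigma*sqrt(T) = -0.20694879
exp(-rT) = 0.94176453
N(-d1) = 0.42345943; N(-d2) = 0.58197507
P = K * exp(-rT) * N(-d2) - S_0' * N(-d1) = 107.9400 * 0.94176453 * 0.58197507 - 101.37190692 * 0.42345943 = 16.2332


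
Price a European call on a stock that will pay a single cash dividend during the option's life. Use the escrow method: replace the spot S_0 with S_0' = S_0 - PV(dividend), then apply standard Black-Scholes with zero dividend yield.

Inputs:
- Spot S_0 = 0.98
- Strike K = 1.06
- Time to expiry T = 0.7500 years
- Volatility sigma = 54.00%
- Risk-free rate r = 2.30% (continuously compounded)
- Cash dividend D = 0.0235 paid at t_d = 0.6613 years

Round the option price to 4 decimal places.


Answer: Price = 0.1452

Derivation:
PV(D) = D * exp(-r * t_d) = 0.0235 * 0.98490519 = 0.02314527
S_0' = S_0 - PV(D) = 0.9800 - 0.02314527 = 0.95685473
d1 = (ln(S_0'/K) + (r + sigma^2/2)*T) / (sigma*sqrt(T)) = 0.05180627
d2 = d1 - sigma*sqrt(T) = -0.41584745
exp(-rT) = 0.98289793
N(d1) = 0.52065847; N(d2) = 0.33876082
C = S_0' * N(d1) - K * exp(-rT) * N(d2) = 0.95685473 * 0.52065847 - 1.0600 * 0.98289793 * 0.33876082 = 0.1452


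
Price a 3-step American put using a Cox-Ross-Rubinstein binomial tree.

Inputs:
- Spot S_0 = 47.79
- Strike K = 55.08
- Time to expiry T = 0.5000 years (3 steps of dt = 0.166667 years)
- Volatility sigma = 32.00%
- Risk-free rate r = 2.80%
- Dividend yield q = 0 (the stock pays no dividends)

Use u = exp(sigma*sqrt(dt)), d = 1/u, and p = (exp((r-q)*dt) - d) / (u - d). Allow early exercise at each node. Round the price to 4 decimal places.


Answer: Price = V(0,0) = 8.6120

Derivation:
dt = T/N = 0.166667
u = exp(sigma*sqrt(dt)) = 1.139557; d = 1/u = 0.877534
p = (exp((r-q)*dt) - d) / (u - d) = 0.485238
Discount per step: exp(-r*dt) = 0.995344
Stock lattice S(k, i) with i counting down-moves:
  k=0: S(0,0) = 47.7900
  k=1: S(1,0) = 54.4594; S(1,1) = 41.9374
  k=2: S(2,0) = 62.0596; S(2,1) = 47.7900; S(2,2) = 36.8015
  k=3: S(3,0) = 70.7204; S(3,1) = 54.4594; S(3,2) = 41.9374; S(3,3) = 32.2945
Terminal payoffs V(N, i) = max(K - S_T, 0):
  V(3,0) = 0.000000; V(3,1) = 0.620578; V(3,2) = 13.142645; V(3,3) = 22.785464
Backward induction: V(k, i) = exp(-r*dt) * [p * V(k+1, i) + (1-p) * V(k+1, i+1)]; then take max(V_cont, immediate exercise) for American.
  V(2,0) = exp(-r*dt) * [p*0.000000 + (1-p)*0.620578] = 0.317963; exercise = 0.000000; V(2,0) = max -> 0.317963
  V(2,1) = exp(-r*dt) * [p*0.620578 + (1-p)*13.142645] = 7.033559; exercise = 7.290000; V(2,1) = max -> 7.290000
  V(2,2) = exp(-r*dt) * [p*13.142645 + (1-p)*22.785464] = 18.022099; exercise = 18.278540; V(2,2) = max -> 18.278540
  V(1,0) = exp(-r*dt) * [p*0.317963 + (1-p)*7.290000] = 3.888711; exercise = 0.620578; V(1,0) = max -> 3.888711
  V(1,1) = exp(-r*dt) * [p*7.290000 + (1-p)*18.278540] = 12.886204; exercise = 13.142645; V(1,1) = max -> 13.142645
  V(0,0) = exp(-r*dt) * [p*3.888711 + (1-p)*13.142645] = 8.611999; exercise = 7.290000; V(0,0) = max -> 8.611999


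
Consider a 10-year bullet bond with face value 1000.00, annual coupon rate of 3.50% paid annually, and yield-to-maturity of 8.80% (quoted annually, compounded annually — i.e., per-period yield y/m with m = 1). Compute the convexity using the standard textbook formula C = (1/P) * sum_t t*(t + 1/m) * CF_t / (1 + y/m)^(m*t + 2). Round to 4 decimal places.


Answer: Convexity = 71.3392

Derivation:
Coupon per period c = face * coupon_rate / m = 35.000000
Periods per year m = 1; per-period yield y/m = 0.088000
Number of cashflows N = 10
Cashflows (t years, CF_t, discount factor 1/(1+y/m)^(m*t), PV):
  t = 1.0000: CF_t = 35.000000, DF = 0.919118, PV = 32.169118
  t = 2.0000: CF_t = 35.000000, DF = 0.844777, PV = 29.567204
  t = 3.0000: CF_t = 35.000000, DF = 0.776450, PV = 27.175739
  t = 4.0000: CF_t = 35.000000, DF = 0.713649, PV = 24.977701
  t = 5.0000: CF_t = 35.000000, DF = 0.655927, PV = 22.957446
  t = 6.0000: CF_t = 35.000000, DF = 0.602874, PV = 21.100594
  t = 7.0000: CF_t = 35.000000, DF = 0.554112, PV = 19.393928
  t = 8.0000: CF_t = 35.000000, DF = 0.509294, PV = 17.825301
  t = 9.0000: CF_t = 35.000000, DF = 0.468101, PV = 16.383549
  t = 10.0000: CF_t = 1035.000000, DF = 0.430240, PV = 445.298668
Price P = sum_t PV_t = 656.849247
Convexity numerator sum_t t*(t + 1/m) * CF_t / (1+y/m)^(m*t + 2):
  t = 1.0000: term = 54.351477
  t = 2.0000: term = 149.866206
  t = 3.0000: term = 275.489350
  t = 4.0000: term = 422.011871
  t = 5.0000: term = 581.817837
  t = 6.0000: term = 748.662658
  t = 7.0000: term = 917.478748
  t = 8.0000: term = 1084.205453
  t = 9.0000: term = 1245.640456
  t = 10.0000: term = 41379.600229
Convexity = (1/P) * sum = 46859.124285 / 656.849247 = 71.339237


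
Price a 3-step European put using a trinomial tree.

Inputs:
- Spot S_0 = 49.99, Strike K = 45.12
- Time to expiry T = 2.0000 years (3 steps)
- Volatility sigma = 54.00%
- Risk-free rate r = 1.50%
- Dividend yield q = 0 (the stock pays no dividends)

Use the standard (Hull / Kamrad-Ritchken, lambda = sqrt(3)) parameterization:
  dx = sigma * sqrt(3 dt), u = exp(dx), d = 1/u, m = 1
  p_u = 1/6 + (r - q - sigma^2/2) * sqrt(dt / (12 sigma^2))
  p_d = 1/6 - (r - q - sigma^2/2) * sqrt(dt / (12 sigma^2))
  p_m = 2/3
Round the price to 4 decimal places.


dt = T/N = 0.666667; dx = sigma*sqrt(3*dt) = 0.763675
u = exp(dx) = 2.146150; d = 1/u = 0.465951
p_u = 0.109574, p_m = 0.666667, p_d = 0.223759
Discount per step: exp(-r*dt) = 0.990050
Stock lattice S(k, j) with j the centered position index:
  k=0: S(0,+0) = 49.9900
  k=1: S(1,-1) = 23.2929; S(1,+0) = 49.9900; S(1,+1) = 107.2860
  k=2: S(2,-2) = 10.8533; S(2,-1) = 23.2929; S(2,+0) = 49.9900; S(2,+1) = 107.2860; S(2,+2) = 230.2518
  k=3: S(3,-3) = 5.0571; S(3,-2) = 10.8533; S(3,-1) = 23.2929; S(3,+0) = 49.9900; S(3,+1) = 107.2860; S(3,+2) = 230.2518; S(3,+3) = 494.1549
Terminal payoffs V(N, j) = max(K - S_T, 0):
  V(3,-3) = 40.062881; V(3,-2) = 34.266666; V(3,-1) = 21.827122; V(3,+0) = 0.000000; V(3,+1) = 0.000000; V(3,+2) = 0.000000; V(3,+3) = 0.000000
Backward induction: V(k, j) = exp(-r*dt) * [p_u * V(k+1, j+1) + p_m * V(k+1, j) + p_d * V(k+1, j-1)]
  V(2,-2) = exp(-r*dt) * [p_u*21.827122 + p_m*34.266666 + p_d*40.062881] = 33.860265
  V(2,-1) = exp(-r*dt) * [p_u*0.000000 + p_m*21.827122 + p_d*34.266666] = 21.997807
  V(2,+0) = exp(-r*dt) * [p_u*0.000000 + p_m*0.000000 + p_d*21.827122] = 4.835418
  V(2,+1) = exp(-r*dt) * [p_u*0.000000 + p_m*0.000000 + p_d*0.000000] = 0.000000
  V(2,+2) = exp(-r*dt) * [p_u*0.000000 + p_m*0.000000 + p_d*0.000000] = 0.000000
  V(1,-1) = exp(-r*dt) * [p_u*4.835418 + p_m*21.997807 + p_d*33.860265] = 22.545000
  V(1,+0) = exp(-r*dt) * [p_u*0.000000 + p_m*4.835418 + p_d*21.997807] = 8.064767
  V(1,+1) = exp(-r*dt) * [p_u*0.000000 + p_m*0.000000 + p_d*4.835418] = 1.071202
  V(0,+0) = exp(-r*dt) * [p_u*1.071202 + p_m*8.064767 + p_d*22.545000] = 10.433674

Answer: Price = V(0,0) = 10.4337


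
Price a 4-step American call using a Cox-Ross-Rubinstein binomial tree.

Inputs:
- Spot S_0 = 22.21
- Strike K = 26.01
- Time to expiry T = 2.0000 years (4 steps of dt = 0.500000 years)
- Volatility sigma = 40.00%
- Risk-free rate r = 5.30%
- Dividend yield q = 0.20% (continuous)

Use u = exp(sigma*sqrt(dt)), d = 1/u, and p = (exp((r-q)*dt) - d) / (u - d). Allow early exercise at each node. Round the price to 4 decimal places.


Answer: Price = V(0,0) = 4.6067

Derivation:
dt = T/N = 0.500000
u = exp(sigma*sqrt(dt)) = 1.326896; d = 1/u = 0.753638
p = (exp((r-q)*dt) - d) / (u - d) = 0.474812
Discount per step: exp(-r*dt) = 0.973848
Stock lattice S(k, i) with i counting down-moves:
  k=0: S(0,0) = 22.2100
  k=1: S(1,0) = 29.4704; S(1,1) = 16.7383
  k=2: S(2,0) = 39.1041; S(2,1) = 22.2100; S(2,2) = 12.6146
  k=3: S(3,0) = 51.8871; S(3,1) = 29.4704; S(3,2) = 16.7383; S(3,3) = 9.5069
  k=4: S(4,0) = 68.8488; S(4,1) = 39.1041; S(4,2) = 22.2100; S(4,3) = 12.6146; S(4,4) = 7.1647
Terminal payoffs V(N, i) = max(S_T - K, 0):
  V(4,0) = 42.838848; V(4,1) = 13.094129; V(4,2) = 0.000000; V(4,3) = 0.000000; V(4,4) = 0.000000
Backward induction: V(k, i) = exp(-r*dt) * [p * V(k+1, i) + (1-p) * V(k+1, i+1)]; then take max(V_cont, immediate exercise) for American.
  V(3,0) = exp(-r*dt) * [p*42.838848 + (1-p)*13.094129] = 26.505481; exercise = 25.877130; V(3,0) = max -> 26.505481
  V(3,1) = exp(-r*dt) * [p*13.094129 + (1-p)*0.000000] = 6.054651; exercise = 3.460370; V(3,1) = max -> 6.054651
  V(3,2) = exp(-r*dt) * [p*0.000000 + (1-p)*0.000000] = 0.000000; exercise = 0.000000; V(3,2) = max -> 0.000000
  V(3,3) = exp(-r*dt) * [p*0.000000 + (1-p)*0.000000] = 0.000000; exercise = 0.000000; V(3,3) = max -> 0.000000
  V(2,0) = exp(-r*dt) * [p*26.505481 + (1-p)*6.054651] = 15.352657; exercise = 13.094129; V(2,0) = max -> 15.352657
  V(2,1) = exp(-r*dt) * [p*6.054651 + (1-p)*0.000000] = 2.799636; exercise = 0.000000; V(2,1) = max -> 2.799636
  V(2,2) = exp(-r*dt) * [p*0.000000 + (1-p)*0.000000] = 0.000000; exercise = 0.000000; V(2,2) = max -> 0.000000
  V(1,0) = exp(-r*dt) * [p*15.352657 + (1-p)*2.799636] = 8.530866; exercise = 3.460370; V(1,0) = max -> 8.530866
  V(1,1) = exp(-r*dt) * [p*2.799636 + (1-p)*0.000000] = 1.294536; exercise = 0.000000; V(1,1) = max -> 1.294536
  V(0,0) = exp(-r*dt) * [p*8.530866 + (1-p)*1.294536] = 4.606719; exercise = 0.000000; V(0,0) = max -> 4.606719


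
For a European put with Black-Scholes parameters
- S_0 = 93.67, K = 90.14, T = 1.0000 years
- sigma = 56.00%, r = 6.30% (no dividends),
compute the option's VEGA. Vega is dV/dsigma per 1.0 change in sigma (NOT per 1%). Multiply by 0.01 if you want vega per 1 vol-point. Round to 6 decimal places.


Answer: Vega = 33.600284

Derivation:
d1 = 0.4610963392; d2 = -0.0989036608
phi(d1) = 0.3587091270; exp(-qT) = 1.0000000000; exp(-rT) = 0.9389434737
Vega = S * exp(-qT) * phi(d1) * sqrt(T) = 93.6700 * 1.0000000000 * 0.3587091270 * 1.0000000000 = 33.600284


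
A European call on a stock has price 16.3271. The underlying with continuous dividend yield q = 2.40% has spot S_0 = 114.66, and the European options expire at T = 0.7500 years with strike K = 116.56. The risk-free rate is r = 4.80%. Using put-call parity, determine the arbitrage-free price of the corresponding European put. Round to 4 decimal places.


Answer: Put price = 16.1510

Derivation:
Put-call parity: C - P = S_0 * exp(-qT) - K * exp(-rT).
S_0 * exp(-qT) = 114.6600 * 0.98216103 = 112.61458397
K * exp(-rT) = 116.5600 * 0.96464029 = 112.43847261
P = C - S*exp(-qT) + K*exp(-rT)
P = 16.3271 - 112.61458397 + 112.43847261 = 16.1510


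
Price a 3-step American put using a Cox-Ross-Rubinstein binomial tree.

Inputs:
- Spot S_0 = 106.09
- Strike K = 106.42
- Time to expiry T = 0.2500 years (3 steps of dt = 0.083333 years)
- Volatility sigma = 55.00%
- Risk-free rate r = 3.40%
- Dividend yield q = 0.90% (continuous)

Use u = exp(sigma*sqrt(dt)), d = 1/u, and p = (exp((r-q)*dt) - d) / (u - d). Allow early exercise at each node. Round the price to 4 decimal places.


dt = T/N = 0.083333
u = exp(sigma*sqrt(dt)) = 1.172070; d = 1/u = 0.853191
p = (exp((r-q)*dt) - d) / (u - d) = 0.466930
Discount per step: exp(-r*dt) = 0.997171
Stock lattice S(k, i) with i counting down-moves:
  k=0: S(0,0) = 106.0900
  k=1: S(1,0) = 124.3449; S(1,1) = 90.5151
  k=2: S(2,0) = 145.7409; S(2,1) = 106.0900; S(2,2) = 77.2267
  k=3: S(3,0) = 170.8185; S(3,1) = 124.3449; S(3,2) = 90.5151; S(3,3) = 65.8892
Terminal payoffs V(N, i) = max(K - S_T, 0):
  V(3,0) = 0.000000; V(3,1) = 0.000000; V(3,2) = 15.904920; V(3,3) = 40.530848
Backward induction: V(k, i) = exp(-r*dt) * [p * V(k+1, i) + (1-p) * V(k+1, i+1)]; then take max(V_cont, immediate exercise) for American.
  V(2,0) = exp(-r*dt) * [p*0.000000 + (1-p)*0.000000] = 0.000000; exercise = 0.000000; V(2,0) = max -> 0.000000
  V(2,1) = exp(-r*dt) * [p*0.000000 + (1-p)*15.904920] = 8.454440; exercise = 0.330000; V(2,1) = max -> 8.454440
  V(2,2) = exp(-r*dt) * [p*15.904920 + (1-p)*40.530848] = 28.950110; exercise = 29.193308; V(2,2) = max -> 29.193308
  V(1,0) = exp(-r*dt) * [p*0.000000 + (1-p)*8.454440] = 4.494053; exercise = 0.000000; V(1,0) = max -> 4.494053
  V(1,1) = exp(-r*dt) * [p*8.454440 + (1-p)*29.193308] = 19.454500; exercise = 15.904920; V(1,1) = max -> 19.454500
  V(0,0) = exp(-r*dt) * [p*4.494053 + (1-p)*19.454500] = 12.433733; exercise = 0.330000; V(0,0) = max -> 12.433733

Answer: Price = V(0,0) = 12.4337


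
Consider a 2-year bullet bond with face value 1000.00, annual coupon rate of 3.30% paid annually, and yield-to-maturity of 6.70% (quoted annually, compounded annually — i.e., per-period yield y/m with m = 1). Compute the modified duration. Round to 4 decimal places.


Coupon per period c = face * coupon_rate / m = 33.000000
Periods per year m = 1; per-period yield y/m = 0.067000
Number of cashflows N = 2
Cashflows (t years, CF_t, discount factor 1/(1+y/m)^(m*t), PV):
  t = 1.0000: CF_t = 33.000000, DF = 0.937207, PV = 30.927835
  t = 2.0000: CF_t = 1033.000000, DF = 0.878357, PV = 907.342978
Price P = sum_t PV_t = 938.270813
First compute Macaulay numerator sum_t t * PV_t:
  t * PV_t at t = 1.0000: 30.927835
  t * PV_t at t = 2.0000: 1814.685957
Macaulay duration D = 1845.613792 / 938.270813 = 1.967037
Modified duration = D / (1 + y/m) = 1.967037 / (1 + 0.067000) = 1.843521

Answer: Modified duration = 1.8435


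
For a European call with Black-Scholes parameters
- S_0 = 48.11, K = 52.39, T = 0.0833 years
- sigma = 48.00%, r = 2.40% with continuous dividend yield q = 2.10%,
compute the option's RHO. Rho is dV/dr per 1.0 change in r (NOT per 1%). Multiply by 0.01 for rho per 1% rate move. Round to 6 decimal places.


d1 = -0.5441143660; d2 = -0.6826507150
phi(d1) = 0.3440498378; exp(-qT) = 0.9982522291; exp(-rT) = 0.9980027971
N(d2) = 0.2474137897
Rho = K*T*exp(-rT)*N(d2) = 52.3900 * 0.0833 * 0.9980027971 * 0.2474137897 = 1.077579

Answer: Rho = 1.077579


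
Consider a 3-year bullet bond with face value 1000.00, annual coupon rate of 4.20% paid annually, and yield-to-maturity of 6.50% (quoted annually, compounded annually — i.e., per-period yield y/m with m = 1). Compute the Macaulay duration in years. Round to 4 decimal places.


Coupon per period c = face * coupon_rate / m = 42.000000
Periods per year m = 1; per-period yield y/m = 0.065000
Number of cashflows N = 3
Cashflows (t years, CF_t, discount factor 1/(1+y/m)^(m*t), PV):
  t = 1.0000: CF_t = 42.000000, DF = 0.938967, PV = 39.436620
  t = 2.0000: CF_t = 42.000000, DF = 0.881659, PV = 37.029690
  t = 3.0000: CF_t = 1042.000000, DF = 0.827849, PV = 862.618754
Price P = sum_t PV_t = 939.085063
Macaulay numerator sum_t t * PV_t:
  t * PV_t at t = 1.0000: 39.436620
  t * PV_t at t = 2.0000: 74.059380
  t * PV_t at t = 3.0000: 2587.856261
Macaulay duration D = (sum_t t * PV_t) / P = 2701.352260 / 939.085063 = 2.876579

Answer: Macaulay duration = 2.8766 years


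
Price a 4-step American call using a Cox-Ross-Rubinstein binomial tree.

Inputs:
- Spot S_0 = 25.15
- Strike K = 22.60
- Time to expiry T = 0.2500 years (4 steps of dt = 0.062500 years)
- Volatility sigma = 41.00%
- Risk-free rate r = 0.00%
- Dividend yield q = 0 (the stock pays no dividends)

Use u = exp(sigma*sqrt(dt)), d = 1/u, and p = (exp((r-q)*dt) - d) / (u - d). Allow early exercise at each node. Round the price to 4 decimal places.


Answer: Price = V(0,0) = 3.5828

Derivation:
dt = T/N = 0.062500
u = exp(sigma*sqrt(dt)) = 1.107937; d = 1/u = 0.902578
p = (exp((r-q)*dt) - d) / (u - d) = 0.474397
Discount per step: exp(-r*dt) = 1.000000
Stock lattice S(k, i) with i counting down-moves:
  k=0: S(0,0) = 25.1500
  k=1: S(1,0) = 27.8646; S(1,1) = 22.6998
  k=2: S(2,0) = 30.8723; S(2,1) = 25.1500; S(2,2) = 20.4884
  k=3: S(3,0) = 34.2045; S(3,1) = 27.8646; S(3,2) = 22.6998; S(3,3) = 18.4924
  k=4: S(4,0) = 37.8965; S(4,1) = 30.8723; S(4,2) = 25.1500; S(4,3) = 20.4884; S(4,4) = 16.6908
Terminal payoffs V(N, i) = max(S_T - K, 0):
  V(4,0) = 15.296467; V(4,1) = 8.272255; V(4,2) = 2.550000; V(4,3) = 0.000000; V(4,4) = 0.000000
Backward induction: V(k, i) = exp(-r*dt) * [p * V(k+1, i) + (1-p) * V(k+1, i+1)]; then take max(V_cont, immediate exercise) for American.
  V(3,0) = exp(-r*dt) * [p*15.296467 + (1-p)*8.272255] = 11.604523; exercise = 11.604523; V(3,0) = max -> 11.604523
  V(3,1) = exp(-r*dt) * [p*8.272255 + (1-p)*2.550000] = 5.264623; exercise = 5.264623; V(3,1) = max -> 5.264623
  V(3,2) = exp(-r*dt) * [p*2.550000 + (1-p)*0.000000] = 1.209713; exercise = 0.099840; V(3,2) = max -> 1.209713
  V(3,3) = exp(-r*dt) * [p*0.000000 + (1-p)*0.000000] = 0.000000; exercise = 0.000000; V(3,3) = max -> 0.000000
  V(2,0) = exp(-r*dt) * [p*11.604523 + (1-p)*5.264623] = 8.272255; exercise = 8.272255; V(2,0) = max -> 8.272255
  V(2,1) = exp(-r*dt) * [p*5.264623 + (1-p)*1.209713] = 3.133352; exercise = 2.550000; V(2,1) = max -> 3.133352
  V(2,2) = exp(-r*dt) * [p*1.209713 + (1-p)*0.000000] = 0.573885; exercise = 0.000000; V(2,2) = max -> 0.573885
  V(1,0) = exp(-r*dt) * [p*8.272255 + (1-p)*3.133352] = 5.571235; exercise = 5.264623; V(1,0) = max -> 5.571235
  V(1,1) = exp(-r*dt) * [p*3.133352 + (1-p)*0.573885] = 1.788090; exercise = 0.099840; V(1,1) = max -> 1.788090
  V(0,0) = exp(-r*dt) * [p*5.571235 + (1-p)*1.788090] = 3.582804; exercise = 2.550000; V(0,0) = max -> 3.582804


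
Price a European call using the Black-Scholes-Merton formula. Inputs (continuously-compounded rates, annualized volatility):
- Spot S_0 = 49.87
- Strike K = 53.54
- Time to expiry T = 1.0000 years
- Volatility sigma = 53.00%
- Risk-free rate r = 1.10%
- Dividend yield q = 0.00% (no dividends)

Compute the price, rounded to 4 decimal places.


Answer: Price = 9.2697

Derivation:
d1 = (ln(S/K) + (r - q + 0.5*sigma^2) * T) / (sigma * sqrt(T)) = 0.15177468
d2 = d1 - sigma * sqrt(T) = -0.37822532
exp(-rT) = 0.98906028; exp(-qT) = 1.00000000
C = S_0 * exp(-qT) * N(d1) - K * exp(-rT) * N(d2)
N(d1) = 0.56031767; N(d2) = 0.35263161
C = 49.8700 * 1.00000000 * 0.56031767 - 53.5400 * 0.98906028 * 0.35263161 = 9.2697


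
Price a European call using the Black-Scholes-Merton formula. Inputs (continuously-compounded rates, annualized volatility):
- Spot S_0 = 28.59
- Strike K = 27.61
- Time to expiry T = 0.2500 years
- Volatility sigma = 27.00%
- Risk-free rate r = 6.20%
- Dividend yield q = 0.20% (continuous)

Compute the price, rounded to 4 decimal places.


Answer: Price = 2.2967

Derivation:
d1 = (ln(S/K) + (r - q + 0.5*sigma^2) * T) / (sigma * sqrt(T)) = 0.43697393
d2 = d1 - sigma * sqrt(T) = 0.30197393
exp(-rT) = 0.98461951; exp(-qT) = 0.99950012
C = S_0 * exp(-qT) * N(d1) - K * exp(-rT) * N(d2)
N(d1) = 0.66893487; N(d2) = 0.61866403
C = 28.5900 * 0.99950012 * 0.66893487 - 27.6100 * 0.98461951 * 0.61866403 = 2.2967


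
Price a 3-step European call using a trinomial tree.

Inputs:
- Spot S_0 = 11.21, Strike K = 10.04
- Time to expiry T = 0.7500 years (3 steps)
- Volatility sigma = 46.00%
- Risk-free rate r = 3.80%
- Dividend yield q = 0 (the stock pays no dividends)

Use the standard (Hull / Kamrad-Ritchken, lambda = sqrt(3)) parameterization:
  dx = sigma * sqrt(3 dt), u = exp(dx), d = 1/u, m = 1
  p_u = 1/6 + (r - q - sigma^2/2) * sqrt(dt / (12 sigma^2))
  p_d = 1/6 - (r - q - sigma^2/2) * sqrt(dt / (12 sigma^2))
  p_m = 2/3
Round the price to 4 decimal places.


Answer: Price = V(0,0) = 2.4823

Derivation:
dt = T/N = 0.250000; dx = sigma*sqrt(3*dt) = 0.398372
u = exp(dx) = 1.489398; d = 1/u = 0.671412
p_u = 0.145393, p_m = 0.666667, p_d = 0.187941
Discount per step: exp(-r*dt) = 0.990545
Stock lattice S(k, j) with j the centered position index:
  k=0: S(0,+0) = 11.2100
  k=1: S(1,-1) = 7.5265; S(1,+0) = 11.2100; S(1,+1) = 16.6961
  k=2: S(2,-2) = 5.0534; S(2,-1) = 7.5265; S(2,+0) = 11.2100; S(2,+1) = 16.6961; S(2,+2) = 24.8672
  k=3: S(3,-3) = 3.3929; S(3,-2) = 5.0534; S(3,-1) = 7.5265; S(3,+0) = 11.2100; S(3,+1) = 16.6961; S(3,+2) = 24.8672; S(3,+3) = 37.0371
Terminal payoffs V(N, j) = max(S_T - K, 0):
  V(3,-3) = 0.000000; V(3,-2) = 0.000000; V(3,-1) = 0.000000; V(3,+0) = 1.170000; V(3,+1) = 6.656146; V(3,+2) = 14.827199; V(3,+3) = 26.997144
Backward induction: V(k, j) = exp(-r*dt) * [p_u * V(k+1, j+1) + p_m * V(k+1, j) + p_d * V(k+1, j-1)]
  V(2,-2) = exp(-r*dt) * [p_u*0.000000 + p_m*0.000000 + p_d*0.000000] = 0.000000
  V(2,-1) = exp(-r*dt) * [p_u*1.170000 + p_m*0.000000 + p_d*0.000000] = 0.168501
  V(2,+0) = exp(-r*dt) * [p_u*6.656146 + p_m*1.170000 + p_d*0.000000] = 1.731229
  V(2,+1) = exp(-r*dt) * [p_u*14.827199 + p_m*6.656146 + p_d*1.170000] = 6.748668
  V(2,+2) = exp(-r*dt) * [p_u*26.997144 + p_m*14.827199 + p_d*6.656146] = 14.918543
  V(1,-1) = exp(-r*dt) * [p_u*1.731229 + p_m*0.168501 + p_d*0.000000] = 0.360600
  V(1,+0) = exp(-r*dt) * [p_u*6.748668 + p_m*1.731229 + p_d*0.168501] = 2.146538
  V(1,+1) = exp(-r*dt) * [p_u*14.918543 + p_m*6.748668 + p_d*1.731229] = 6.927402
  V(0,+0) = exp(-r*dt) * [p_u*6.927402 + p_m*2.146538 + p_d*0.360600] = 2.482295


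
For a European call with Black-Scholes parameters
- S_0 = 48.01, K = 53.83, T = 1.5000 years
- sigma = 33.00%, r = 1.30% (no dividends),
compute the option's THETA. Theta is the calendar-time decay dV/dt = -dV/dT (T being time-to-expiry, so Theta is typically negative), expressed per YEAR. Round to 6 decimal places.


d1 = -0.0327751873; d2 = -0.4369409948
phi(d1) = 0.3987280635; exp(-qT) = 1.0000000000; exp(-rT) = 0.9806888952
Theta = -S*exp(-qT)*phi(d1)*sigma/(2*sqrt(T)) - r*K*exp(-rT)*N(d2) + q*S*exp(-qT)*N(d1)
N(d1) = 0.4869269326; N(d2) = 0.3310770703; sqrt(T) = 1.2247448714
Term 1 = -48.0100 * 1.0000000000 * 0.3987280635 * 0.3300 / (2 * 1.2247448714) = -2.5789731706
Term 2 = -0.0130 * 53.8300 * 0.9806888952 * 0.3310770703 = -0.2272103409
Term 3 = 0 (no dividend yield, q = 0)
Theta = -2.5789731706 + (-0.2272103409) + (0.0000000000) = -2.806184

Answer: Theta = -2.806184


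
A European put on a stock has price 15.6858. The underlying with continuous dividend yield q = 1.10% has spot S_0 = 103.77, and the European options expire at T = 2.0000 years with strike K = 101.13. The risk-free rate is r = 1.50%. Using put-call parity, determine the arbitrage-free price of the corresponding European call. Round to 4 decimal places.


Answer: Call price = 19.0566

Derivation:
Put-call parity: C - P = S_0 * exp(-qT) - K * exp(-rT).
S_0 * exp(-qT) = 103.7700 * 0.97824024 = 101.51198919
K * exp(-rT) = 101.1300 * 0.97044553 = 98.14115681
C = P + S*exp(-qT) - K*exp(-rT)
C = 15.6858 + 101.51198919 - 98.14115681 = 19.0566


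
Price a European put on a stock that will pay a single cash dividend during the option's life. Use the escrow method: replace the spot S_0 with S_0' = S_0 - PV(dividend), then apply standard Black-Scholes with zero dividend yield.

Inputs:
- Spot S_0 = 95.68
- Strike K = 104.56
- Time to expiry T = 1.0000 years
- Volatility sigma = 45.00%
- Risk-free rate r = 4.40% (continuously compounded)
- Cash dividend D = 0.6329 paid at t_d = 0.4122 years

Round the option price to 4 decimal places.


PV(D) = D * exp(-r * t_d) = 0.6329 * 0.98202668 = 0.62152469
S_0' = S_0 - PV(D) = 95.6800 - 0.62152469 = 95.05847531
d1 = (ln(S_0'/K) + (r + sigma^2/2)*T) / (sigma*sqrt(T)) = 0.11106925
d2 = d1 - sigma*sqrt(T) = -0.33893075
exp(-rT) = 0.95695396
N(-d1) = 0.45578072; N(-d2) = 0.63266905
P = K * exp(-rT) * N(-d2) - S_0' * N(-d1) = 104.5600 * 0.95695396 * 0.63266905 - 95.05847531 * 0.45578072 = 19.9785

Answer: Price = 19.9785


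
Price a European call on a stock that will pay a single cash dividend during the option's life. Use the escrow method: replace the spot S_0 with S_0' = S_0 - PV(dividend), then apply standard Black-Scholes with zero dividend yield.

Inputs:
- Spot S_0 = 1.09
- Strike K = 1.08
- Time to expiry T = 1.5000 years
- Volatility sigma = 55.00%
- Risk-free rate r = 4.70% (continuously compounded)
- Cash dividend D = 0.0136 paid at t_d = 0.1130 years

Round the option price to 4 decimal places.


Answer: Price = 0.3110

Derivation:
PV(D) = D * exp(-r * t_d) = 0.0136 * 0.99470308 = 0.01352796
S_0' = S_0 - PV(D) = 1.0900 - 0.01352796 = 1.07647204
d1 = (ln(S_0'/K) + (r + sigma^2/2)*T) / (sigma*sqrt(T)) = 0.43660748
d2 = d1 - sigma*sqrt(T) = -0.23700220
exp(-rT) = 0.93192774
N(d1) = 0.66880198; N(d2) = 0.40632754
C = S_0' * N(d1) - K * exp(-rT) * N(d2) = 1.07647204 * 0.66880198 - 1.0800 * 0.93192774 * 0.40632754 = 0.3110


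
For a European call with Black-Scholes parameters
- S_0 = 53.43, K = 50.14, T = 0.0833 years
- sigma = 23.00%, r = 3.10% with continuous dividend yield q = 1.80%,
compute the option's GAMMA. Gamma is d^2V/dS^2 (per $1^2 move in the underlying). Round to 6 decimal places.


Answer: Gamma = 0.067651

Derivation:
d1 = 1.0068915920; d2 = 0.9405095915
phi(d1) = 0.2403031874; exp(-qT) = 0.9985017235; exp(-rT) = 0.9974210313
Gamma = exp(-qT) * phi(d1) / (S * sigma * sqrt(T)) = 0.9985017235 * 0.2403031874 / (53.4300 * 0.2300 * 0.2886173938) = 0.067651


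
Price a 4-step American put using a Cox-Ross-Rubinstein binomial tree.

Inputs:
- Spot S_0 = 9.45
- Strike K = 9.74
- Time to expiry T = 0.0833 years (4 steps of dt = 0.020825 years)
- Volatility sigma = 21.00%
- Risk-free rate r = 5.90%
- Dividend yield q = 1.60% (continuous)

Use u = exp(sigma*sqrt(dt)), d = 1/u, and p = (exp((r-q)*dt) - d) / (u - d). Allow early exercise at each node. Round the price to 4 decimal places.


dt = T/N = 0.020825
u = exp(sigma*sqrt(dt)) = 1.030769; d = 1/u = 0.970150
p = (exp((r-q)*dt) - d) / (u - d) = 0.507203
Discount per step: exp(-r*dt) = 0.998772
Stock lattice S(k, i) with i counting down-moves:
  k=0: S(0,0) = 9.4500
  k=1: S(1,0) = 9.7408; S(1,1) = 9.1679
  k=2: S(2,0) = 10.0405; S(2,1) = 9.4500; S(2,2) = 8.8943
  k=3: S(3,0) = 10.3494; S(3,1) = 9.7408; S(3,2) = 9.1679; S(3,3) = 8.6288
  k=4: S(4,0) = 10.6678; S(4,1) = 10.0405; S(4,2) = 9.4500; S(4,3) = 8.8943; S(4,4) = 8.3712
Terminal payoffs V(N, i) = max(K - S_T, 0):
  V(4,0) = 0.000000; V(4,1) = 0.000000; V(4,2) = 0.290000; V(4,3) = 0.845749; V(4,4) = 1.368815
Backward induction: V(k, i) = exp(-r*dt) * [p * V(k+1, i) + (1-p) * V(k+1, i+1)]; then take max(V_cont, immediate exercise) for American.
  V(3,0) = exp(-r*dt) * [p*0.000000 + (1-p)*0.000000] = 0.000000; exercise = 0.000000; V(3,0) = max -> 0.000000
  V(3,1) = exp(-r*dt) * [p*0.000000 + (1-p)*0.290000] = 0.142736; exercise = 0.000000; V(3,1) = max -> 0.142736
  V(3,2) = exp(-r*dt) * [p*0.290000 + (1-p)*0.845749] = 0.563179; exercise = 0.572085; V(3,2) = max -> 0.572085
  V(3,3) = exp(-r*dt) * [p*0.845749 + (1-p)*1.368815] = 1.102159; exercise = 1.111245; V(3,3) = max -> 1.111245
  V(2,0) = exp(-r*dt) * [p*0.000000 + (1-p)*0.142736] = 0.070253; exercise = 0.000000; V(2,0) = max -> 0.070253
  V(2,1) = exp(-r*dt) * [p*0.142736 + (1-p)*0.572085] = 0.353882; exercise = 0.290000; V(2,1) = max -> 0.353882
  V(2,2) = exp(-r*dt) * [p*0.572085 + (1-p)*1.111245] = 0.836752; exercise = 0.845749; V(2,2) = max -> 0.845749
  V(1,0) = exp(-r*dt) * [p*0.070253 + (1-p)*0.353882] = 0.209767; exercise = 0.000000; V(1,0) = max -> 0.209767
  V(1,1) = exp(-r*dt) * [p*0.353882 + (1-p)*0.845749] = 0.595541; exercise = 0.572085; V(1,1) = max -> 0.595541
  V(0,0) = exp(-r*dt) * [p*0.209767 + (1-p)*0.595541] = 0.399384; exercise = 0.290000; V(0,0) = max -> 0.399384

Answer: Price = V(0,0) = 0.3994
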